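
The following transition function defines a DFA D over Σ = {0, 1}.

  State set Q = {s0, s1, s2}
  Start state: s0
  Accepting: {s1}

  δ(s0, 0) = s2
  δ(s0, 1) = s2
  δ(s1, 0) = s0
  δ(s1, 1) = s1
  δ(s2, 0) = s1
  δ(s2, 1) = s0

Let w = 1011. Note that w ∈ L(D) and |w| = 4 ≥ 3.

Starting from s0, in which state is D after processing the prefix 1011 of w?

s1

Run of D on the first 4 characters of w = 1 0 1 1:
  step 0: s0  (start)
  step 1: s2  (read 1: s0→s2)
  step 2: s1  (read 0: s2→s1)
  step 3: s1  (read 1: s1→s1)
  step 4: s1  (read 1: s1→s1)

After reading 4 characters, D is in state s1.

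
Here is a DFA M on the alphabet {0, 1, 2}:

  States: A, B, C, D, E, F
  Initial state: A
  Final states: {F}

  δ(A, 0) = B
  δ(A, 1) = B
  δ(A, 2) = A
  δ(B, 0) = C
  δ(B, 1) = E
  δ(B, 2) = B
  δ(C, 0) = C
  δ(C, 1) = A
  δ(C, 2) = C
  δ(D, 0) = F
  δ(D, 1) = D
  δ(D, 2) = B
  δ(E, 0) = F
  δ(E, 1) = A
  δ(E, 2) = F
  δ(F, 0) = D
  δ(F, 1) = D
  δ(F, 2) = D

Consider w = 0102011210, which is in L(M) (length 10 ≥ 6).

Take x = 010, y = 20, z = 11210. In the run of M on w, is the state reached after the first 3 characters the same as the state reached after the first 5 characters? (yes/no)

yes

State sequence: A -0-> B -1-> E -0-> F -2-> D -0-> F

After x (step 3): F. After xy (step 5): F.
They match, so y = 20 drives M around a cycle from F back to itself; pumping y any number of times keeps M in F before reading z, and xyⁱz ∈ L(M) for every i ≥ 0.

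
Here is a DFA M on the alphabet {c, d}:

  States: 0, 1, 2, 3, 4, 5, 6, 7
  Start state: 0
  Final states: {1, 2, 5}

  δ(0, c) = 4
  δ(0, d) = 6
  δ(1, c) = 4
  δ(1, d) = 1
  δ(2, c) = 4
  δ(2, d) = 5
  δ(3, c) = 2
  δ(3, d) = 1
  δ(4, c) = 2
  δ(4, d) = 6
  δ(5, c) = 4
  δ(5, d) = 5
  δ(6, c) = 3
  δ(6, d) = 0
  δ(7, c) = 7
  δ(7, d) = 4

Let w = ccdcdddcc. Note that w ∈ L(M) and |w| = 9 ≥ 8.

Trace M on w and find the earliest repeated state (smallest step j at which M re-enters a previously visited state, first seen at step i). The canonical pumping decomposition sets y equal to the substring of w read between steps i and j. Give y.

State sequence: 0 -c-> 4 -c-> 2 -d-> 5 -c-> 4 -d-> 6 -d-> 0 -d-> 6 -c-> 3 -c-> 2
First repeat at step 4: 4 was already visited.

So i = 1, j = 4, giving x = w[0:1] = c, y = w[1:4] = cdc, z = w[4:9] = dddcc.
Check: |xy| = 4 ≤ 8 and |y| = 3 ≥ 1. Reading y takes M from 4 back to 4, so every xyⁱz is accepted.
The DFA has 8 states, so the proof of the pumping lemma guarantees a repeated state among the first 8+1 visited; the segment between the two visits is the pumpable y.

cdc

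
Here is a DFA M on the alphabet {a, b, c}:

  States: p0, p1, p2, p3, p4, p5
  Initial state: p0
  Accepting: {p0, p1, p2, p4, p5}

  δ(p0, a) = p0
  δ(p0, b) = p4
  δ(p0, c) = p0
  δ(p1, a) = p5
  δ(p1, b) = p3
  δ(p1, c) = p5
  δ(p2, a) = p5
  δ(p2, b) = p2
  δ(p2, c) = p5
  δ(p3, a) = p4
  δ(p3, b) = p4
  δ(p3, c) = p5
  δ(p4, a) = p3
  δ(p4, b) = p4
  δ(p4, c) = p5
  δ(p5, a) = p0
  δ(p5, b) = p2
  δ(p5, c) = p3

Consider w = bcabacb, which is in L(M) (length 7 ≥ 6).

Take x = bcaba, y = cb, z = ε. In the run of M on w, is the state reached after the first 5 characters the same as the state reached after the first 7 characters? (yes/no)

no

Run of M on the first 7 characters of w = b c a b a c b:
  step 0: p0  (start)
  step 1: p4  (read b: p0→p4)
  step 2: p5  (read c: p4→p5)
  step 3: p0  (read a: p5→p0)
  step 4: p4  (read b: p0→p4)
  step 5: p3  (read a: p4→p3)
  step 6: p5  (read c: p3→p5)
  step 7: p2  (read b: p5→p2)

After x (step 5): p3. After xy (step 7): p2.
They differ (p3 ≠ p2), so y is not a cycle from the state after x; this split is not the one the pumping-lemma construction produces, and pumping y need not keep the string in L(M).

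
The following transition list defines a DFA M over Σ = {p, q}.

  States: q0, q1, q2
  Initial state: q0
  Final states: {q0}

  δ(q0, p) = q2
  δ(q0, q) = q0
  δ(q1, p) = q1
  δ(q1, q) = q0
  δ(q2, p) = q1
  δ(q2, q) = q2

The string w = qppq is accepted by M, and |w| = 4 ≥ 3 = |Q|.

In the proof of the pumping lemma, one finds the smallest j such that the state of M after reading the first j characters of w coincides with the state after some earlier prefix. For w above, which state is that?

q0

Run of M on w = q p p q:
  step 0: q0  (start)
  step 1: q0  (read q: q0→q0)   ← first repeat (q0 seen earlier)
  step 2: q2  (read p: q0→q2)
  step 3: q1  (read p: q2→q1)
  step 4: q0  (read q: q1→q0)

The earliest repeat is at step j = 1: M is in q0, which it already visited at step i = 0.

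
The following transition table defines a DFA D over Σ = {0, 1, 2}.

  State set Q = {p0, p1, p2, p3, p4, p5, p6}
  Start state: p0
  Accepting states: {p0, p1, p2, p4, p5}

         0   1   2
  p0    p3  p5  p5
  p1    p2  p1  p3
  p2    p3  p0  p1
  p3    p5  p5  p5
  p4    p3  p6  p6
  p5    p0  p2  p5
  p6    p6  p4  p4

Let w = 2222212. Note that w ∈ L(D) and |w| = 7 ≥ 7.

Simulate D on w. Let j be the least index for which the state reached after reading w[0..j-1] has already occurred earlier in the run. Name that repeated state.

p5

State sequence: p0 -2-> p5 -2-> p5 -2-> p5 -2-> p5 -2-> p5 -1-> p2 -2-> p1
First repeat at step 2: p5 was already visited.

The earliest repeat is at step j = 2: D is in p5, which it already visited at step i = 1.
Since D has 7 states, any run of length ≥ 7 visits 7+1 states, so by pigeonhole some state repeats within the first 7 steps — that repeat gives the pumpable loop.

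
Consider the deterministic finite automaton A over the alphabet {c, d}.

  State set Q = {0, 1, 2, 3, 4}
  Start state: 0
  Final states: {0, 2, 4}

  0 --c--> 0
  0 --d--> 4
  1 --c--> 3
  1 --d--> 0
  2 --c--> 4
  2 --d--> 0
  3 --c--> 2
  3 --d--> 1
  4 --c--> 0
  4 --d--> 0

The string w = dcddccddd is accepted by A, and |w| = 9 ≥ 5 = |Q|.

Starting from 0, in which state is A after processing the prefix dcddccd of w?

Run of A on the first 7 characters of w = d c d d c c d:
  step 0: 0  (start)
  step 1: 4  (read d: 0→4)
  step 2: 0  (read c: 4→0)
  step 3: 4  (read d: 0→4)
  step 4: 0  (read d: 4→0)
  step 5: 0  (read c: 0→0)
  step 6: 0  (read c: 0→0)
  step 7: 4  (read d: 0→4)

After reading 7 characters, A is in state 4.

4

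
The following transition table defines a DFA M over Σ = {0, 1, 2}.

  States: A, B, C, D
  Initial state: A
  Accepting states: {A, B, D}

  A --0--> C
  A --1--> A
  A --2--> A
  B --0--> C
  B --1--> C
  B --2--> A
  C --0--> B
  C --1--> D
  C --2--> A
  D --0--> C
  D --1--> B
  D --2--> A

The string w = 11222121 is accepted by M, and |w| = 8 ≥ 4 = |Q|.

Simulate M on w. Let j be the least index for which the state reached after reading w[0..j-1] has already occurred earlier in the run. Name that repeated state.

A

Run of M on w = 1 1 2 2 2 1 2 1:
  step 0: A  (start)
  step 1: A  (read 1: A→A)   ← first repeat (A seen earlier)
  step 2: A  (read 1: A→A)
  step 3: A  (read 2: A→A)
  step 4: A  (read 2: A→A)
  step 5: A  (read 2: A→A)
  step 6: A  (read 1: A→A)
  step 7: A  (read 2: A→A)
  step 8: A  (read 1: A→A)

The earliest repeat is at step j = 1: M is in A, which it already visited at step i = 0.
With |Q| = 4, pigeonhole forces a state repeat no later than step 4; the substring read between the first and second visits to that state can be pumped.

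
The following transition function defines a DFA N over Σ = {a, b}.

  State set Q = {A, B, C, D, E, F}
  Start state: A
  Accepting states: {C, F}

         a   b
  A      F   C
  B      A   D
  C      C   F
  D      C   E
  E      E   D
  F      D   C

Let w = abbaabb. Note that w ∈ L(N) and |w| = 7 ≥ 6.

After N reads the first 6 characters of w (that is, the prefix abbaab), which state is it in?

F

Run of N on the first 6 characters of w = a b b a a b:
  step 0: A  (start)
  step 1: F  (read a: A→F)
  step 2: C  (read b: F→C)
  step 3: F  (read b: C→F)
  step 4: D  (read a: F→D)
  step 5: C  (read a: D→C)
  step 6: F  (read b: C→F)

After reading 6 characters, N is in state F.
(This kind of state-tracing is the core of the pumping-lemma construction: with 6 states, pigeonhole forces a repeat within the first 6 steps.)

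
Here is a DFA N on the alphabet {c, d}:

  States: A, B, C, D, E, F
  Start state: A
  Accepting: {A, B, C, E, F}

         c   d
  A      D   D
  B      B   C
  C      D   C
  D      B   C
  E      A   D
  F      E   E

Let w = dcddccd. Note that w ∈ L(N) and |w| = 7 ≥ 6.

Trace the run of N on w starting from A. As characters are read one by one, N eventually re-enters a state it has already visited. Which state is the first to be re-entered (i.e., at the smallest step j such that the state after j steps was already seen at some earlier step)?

C

State sequence: A -d-> D -c-> B -d-> C -d-> C -c-> D -c-> B -d-> C
First repeat at step 4: C was already visited.

The earliest repeat is at step j = 4: N is in C, which it already visited at step i = 3.
With |Q| = 6, pigeonhole forces a state repeat no later than step 6; the substring read between the first and second visits to that state can be pumped.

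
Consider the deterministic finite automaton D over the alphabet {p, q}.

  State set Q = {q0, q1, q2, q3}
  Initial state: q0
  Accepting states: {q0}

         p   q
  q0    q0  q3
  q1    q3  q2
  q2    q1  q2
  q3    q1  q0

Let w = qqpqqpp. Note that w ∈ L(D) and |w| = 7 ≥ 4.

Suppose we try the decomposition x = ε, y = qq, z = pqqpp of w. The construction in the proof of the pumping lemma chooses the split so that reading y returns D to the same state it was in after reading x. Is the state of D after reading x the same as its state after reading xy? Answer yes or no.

Run of D on the first 2 characters of w = q q:
  step 0: q0  (start)
  step 1: q3  (read q: q0→q3)
  step 2: q0  (read q: q3→q0)

After x (step 0): q0. After xy (step 2): q0.
They match, so y = qq drives D around a cycle from q0 back to itself; pumping y any number of times keeps D in q0 before reading z, and xyⁱz ∈ L(D) for every i ≥ 0.

yes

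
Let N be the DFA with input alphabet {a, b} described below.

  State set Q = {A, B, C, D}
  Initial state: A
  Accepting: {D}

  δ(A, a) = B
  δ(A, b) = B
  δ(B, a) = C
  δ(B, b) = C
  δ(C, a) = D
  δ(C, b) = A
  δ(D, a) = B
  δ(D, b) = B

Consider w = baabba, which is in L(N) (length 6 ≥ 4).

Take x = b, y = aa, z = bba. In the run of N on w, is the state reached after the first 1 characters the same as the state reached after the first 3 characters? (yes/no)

no

Run of N on the first 3 characters of w = b a a:
  step 0: A  (start)
  step 1: B  (read b: A→B)
  step 2: C  (read a: B→C)
  step 3: D  (read a: C→D)

After x (step 1): B. After xy (step 3): D.
They differ (B ≠ D), so y is not a cycle from the state after x; this split is not the one the pumping-lemma construction produces, and pumping y need not keep the string in L(N).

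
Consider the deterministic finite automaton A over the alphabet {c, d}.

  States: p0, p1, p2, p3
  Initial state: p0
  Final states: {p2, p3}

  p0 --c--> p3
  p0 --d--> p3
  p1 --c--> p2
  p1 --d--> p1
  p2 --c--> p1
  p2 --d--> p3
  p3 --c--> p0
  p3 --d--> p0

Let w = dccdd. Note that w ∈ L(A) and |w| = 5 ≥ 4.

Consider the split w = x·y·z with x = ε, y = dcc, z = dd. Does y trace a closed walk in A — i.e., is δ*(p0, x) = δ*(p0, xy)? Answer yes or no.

Run of A on the first 3 characters of w = d c c:
  step 0: p0  (start)
  step 1: p3  (read d: p0→p3)
  step 2: p0  (read c: p3→p0)
  step 3: p3  (read c: p0→p3)

After x (step 0): p0. After xy (step 3): p3.
They differ (p0 ≠ p3), so y is not a cycle from the state after x; this split is not the one the pumping-lemma construction produces, and pumping y need not keep the string in L(A).

no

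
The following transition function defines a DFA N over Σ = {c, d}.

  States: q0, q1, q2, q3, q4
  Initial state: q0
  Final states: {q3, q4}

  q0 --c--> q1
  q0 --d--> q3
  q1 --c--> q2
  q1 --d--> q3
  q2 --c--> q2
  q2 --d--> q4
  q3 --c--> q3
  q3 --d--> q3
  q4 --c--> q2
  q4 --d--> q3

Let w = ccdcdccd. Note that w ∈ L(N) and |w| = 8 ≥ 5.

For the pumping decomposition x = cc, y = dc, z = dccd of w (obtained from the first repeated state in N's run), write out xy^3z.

xy^3z = cc·dc·dc·dc·dccd = ccdcdcdcdccd.
Reading y = dc takes N from q2 back to q2, so after x·y·y·y the machine is still in q2, and z then leads to the accepting state q4. Hence ccdcdcdcdccd ∈ L(N).

ccdcdcdcdccd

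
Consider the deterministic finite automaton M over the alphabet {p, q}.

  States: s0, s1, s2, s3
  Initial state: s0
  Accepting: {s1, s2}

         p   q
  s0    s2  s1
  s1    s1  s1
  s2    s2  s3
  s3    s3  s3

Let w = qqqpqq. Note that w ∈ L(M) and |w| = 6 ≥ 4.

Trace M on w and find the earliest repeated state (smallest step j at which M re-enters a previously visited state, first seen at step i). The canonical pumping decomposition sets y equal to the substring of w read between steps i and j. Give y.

State sequence: s0 -q-> s1 -q-> s1 -q-> s1 -p-> s1 -q-> s1 -q-> s1
First repeat at step 2: s1 was already visited.

So i = 1, j = 2, giving x = w[0:1] = q, y = w[1:2] = q, z = w[2:6] = qpqq.
Check: |xy| = 2 ≤ 4 and |y| = 1 ≥ 1. Reading y takes M from s1 back to s1, so every xyⁱz is accepted.
Since M has 4 states, any run of length ≥ 4 visits 4+1 states, so by pigeonhole some state repeats within the first 4 steps — that repeat gives the pumpable loop.

q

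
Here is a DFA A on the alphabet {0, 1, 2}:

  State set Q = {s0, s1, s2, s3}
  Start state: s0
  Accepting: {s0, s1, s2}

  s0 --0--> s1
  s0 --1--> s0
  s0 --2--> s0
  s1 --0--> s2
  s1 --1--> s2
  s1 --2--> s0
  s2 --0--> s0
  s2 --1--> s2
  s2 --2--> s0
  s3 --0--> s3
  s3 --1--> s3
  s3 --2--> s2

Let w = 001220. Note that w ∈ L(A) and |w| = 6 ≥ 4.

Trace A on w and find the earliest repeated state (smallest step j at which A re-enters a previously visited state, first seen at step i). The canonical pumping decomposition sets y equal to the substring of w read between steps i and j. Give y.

1

Run of A on w = 0 0 1 2 2 0:
  step 0: s0  (start)
  step 1: s1  (read 0: s0→s1)
  step 2: s2  (read 0: s1→s2)
  step 3: s2  (read 1: s2→s2)   ← first repeat (s2 seen earlier)
  step 4: s0  (read 2: s2→s0)
  step 5: s0  (read 2: s0→s0)
  step 6: s1  (read 0: s0→s1)

So i = 2, j = 3, giving x = w[0:2] = 00, y = w[2:3] = 1, z = w[3:6] = 220.
Check: |xy| = 3 ≤ 4 and |y| = 1 ≥ 1. Reading y takes A from s2 back to s2, so every xyⁱz is accepted.
Since A has 4 states, any run of length ≥ 4 visits 4+1 states, so by pigeonhole some state repeats within the first 4 steps — that repeat gives the pumpable loop.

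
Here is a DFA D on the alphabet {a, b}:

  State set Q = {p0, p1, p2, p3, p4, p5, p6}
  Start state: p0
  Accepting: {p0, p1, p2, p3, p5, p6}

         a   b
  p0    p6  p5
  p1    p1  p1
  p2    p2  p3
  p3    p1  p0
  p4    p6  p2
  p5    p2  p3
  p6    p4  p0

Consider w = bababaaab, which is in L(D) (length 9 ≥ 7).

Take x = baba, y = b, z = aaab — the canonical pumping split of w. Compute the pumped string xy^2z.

xy^2z = baba·b·b·aaab = bababbaaab.
Reading y = b takes D from p1 back to p1, so after x·y·y the machine is still in p1, and z then leads to the accepting state p1. Hence bababbaaab ∈ L(D).

bababbaaab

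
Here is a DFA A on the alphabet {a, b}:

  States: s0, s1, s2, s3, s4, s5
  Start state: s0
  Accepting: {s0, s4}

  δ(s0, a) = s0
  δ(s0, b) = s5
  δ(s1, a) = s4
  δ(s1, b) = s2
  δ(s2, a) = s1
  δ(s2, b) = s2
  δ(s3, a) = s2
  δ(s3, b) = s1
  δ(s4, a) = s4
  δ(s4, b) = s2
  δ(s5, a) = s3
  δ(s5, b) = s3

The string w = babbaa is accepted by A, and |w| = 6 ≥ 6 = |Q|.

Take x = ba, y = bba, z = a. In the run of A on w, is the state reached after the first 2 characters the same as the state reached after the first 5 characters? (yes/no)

Run of A on the first 5 characters of w = b a b b a:
  step 0: s0  (start)
  step 1: s5  (read b: s0→s5)
  step 2: s3  (read a: s5→s3)
  step 3: s1  (read b: s3→s1)
  step 4: s2  (read b: s1→s2)
  step 5: s1  (read a: s2→s1)

After x (step 2): s3. After xy (step 5): s1.
They differ (s3 ≠ s1), so y is not a cycle from the state after x; this split is not the one the pumping-lemma construction produces, and pumping y need not keep the string in L(A).

no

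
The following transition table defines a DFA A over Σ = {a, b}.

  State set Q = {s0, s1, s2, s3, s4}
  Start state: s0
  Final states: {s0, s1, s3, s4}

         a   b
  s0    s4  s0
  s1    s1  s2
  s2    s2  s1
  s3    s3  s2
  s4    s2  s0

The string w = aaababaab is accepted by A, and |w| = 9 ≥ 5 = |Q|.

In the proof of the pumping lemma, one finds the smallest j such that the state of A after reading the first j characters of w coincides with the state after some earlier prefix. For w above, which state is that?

s2

Run of A on w = a a a b a b a a b:
  step 0: s0  (start)
  step 1: s4  (read a: s0→s4)
  step 2: s2  (read a: s4→s2)
  step 3: s2  (read a: s2→s2)   ← first repeat (s2 seen earlier)
  step 4: s1  (read b: s2→s1)
  step 5: s1  (read a: s1→s1)
  step 6: s2  (read b: s1→s2)
  step 7: s2  (read a: s2→s2)
  step 8: s2  (read a: s2→s2)
  step 9: s1  (read b: s2→s1)

The earliest repeat is at step j = 3: A is in s2, which it already visited at step i = 2.
Pumping length from the standard proof: p = 5 (the number of states). The repeated state found above gives |xy| = j ≤ 5 and |y| = j − i ≥ 1.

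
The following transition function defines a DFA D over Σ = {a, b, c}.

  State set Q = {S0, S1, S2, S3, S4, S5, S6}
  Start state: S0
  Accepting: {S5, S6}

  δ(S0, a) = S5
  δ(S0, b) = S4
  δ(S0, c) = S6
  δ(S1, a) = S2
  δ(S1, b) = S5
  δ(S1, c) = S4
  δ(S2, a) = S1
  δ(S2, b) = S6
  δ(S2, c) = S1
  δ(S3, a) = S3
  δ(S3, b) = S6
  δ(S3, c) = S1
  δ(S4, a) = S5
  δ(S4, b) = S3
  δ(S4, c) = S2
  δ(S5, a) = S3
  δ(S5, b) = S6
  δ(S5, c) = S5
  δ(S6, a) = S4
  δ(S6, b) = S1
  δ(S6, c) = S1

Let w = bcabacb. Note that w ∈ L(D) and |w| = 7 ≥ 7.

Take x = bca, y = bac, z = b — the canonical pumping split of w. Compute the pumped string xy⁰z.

xy⁰z = xz = bca·b = bcab.
Reading y = bac takes D from S1 back to S1, so after x the machine is still in S1, and z then leads to the accepting state S5. Hence bcab ∈ L(D).

bcab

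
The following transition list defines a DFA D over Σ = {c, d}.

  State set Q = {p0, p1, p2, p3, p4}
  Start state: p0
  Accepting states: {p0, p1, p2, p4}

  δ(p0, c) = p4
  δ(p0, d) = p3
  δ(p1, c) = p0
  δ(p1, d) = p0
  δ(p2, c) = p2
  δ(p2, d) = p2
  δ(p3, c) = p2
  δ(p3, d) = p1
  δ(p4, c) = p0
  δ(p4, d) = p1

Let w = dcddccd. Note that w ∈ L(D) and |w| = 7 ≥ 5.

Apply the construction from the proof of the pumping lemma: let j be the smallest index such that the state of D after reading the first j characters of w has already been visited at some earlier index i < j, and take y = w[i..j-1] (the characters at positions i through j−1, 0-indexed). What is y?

d

Run of D on w = d c d d c c d:
  step 0: p0  (start)
  step 1: p3  (read d: p0→p3)
  step 2: p2  (read c: p3→p2)
  step 3: p2  (read d: p2→p2)   ← first repeat (p2 seen earlier)
  step 4: p2  (read d: p2→p2)
  step 5: p2  (read c: p2→p2)
  step 6: p2  (read c: p2→p2)
  step 7: p2  (read d: p2→p2)

So i = 2, j = 3, giving x = w[0:2] = dc, y = w[2:3] = d, z = w[3:7] = dccd.
Check: |xy| = 3 ≤ 5 and |y| = 1 ≥ 1. Reading y takes D from p2 back to p2, so every xyⁱz is accepted.
Pumping length from the standard proof: p = 5 (the number of states). The repeated state found above gives |xy| = j ≤ 5 and |y| = j − i ≥ 1.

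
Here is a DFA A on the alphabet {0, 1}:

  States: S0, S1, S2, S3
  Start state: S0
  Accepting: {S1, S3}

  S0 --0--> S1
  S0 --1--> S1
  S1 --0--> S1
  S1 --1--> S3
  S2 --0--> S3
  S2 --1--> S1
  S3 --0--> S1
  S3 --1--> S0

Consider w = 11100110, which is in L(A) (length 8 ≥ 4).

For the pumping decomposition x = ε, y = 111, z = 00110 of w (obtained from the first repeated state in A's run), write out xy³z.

xy^3z = ε·111·111·111·00110 = 11111111100110.
Reading y = 111 takes A from S0 back to S0, so after x·y·y·y the machine is still in S0, and z then leads to the accepting state S1. Hence 11111111100110 ∈ L(A).

11111111100110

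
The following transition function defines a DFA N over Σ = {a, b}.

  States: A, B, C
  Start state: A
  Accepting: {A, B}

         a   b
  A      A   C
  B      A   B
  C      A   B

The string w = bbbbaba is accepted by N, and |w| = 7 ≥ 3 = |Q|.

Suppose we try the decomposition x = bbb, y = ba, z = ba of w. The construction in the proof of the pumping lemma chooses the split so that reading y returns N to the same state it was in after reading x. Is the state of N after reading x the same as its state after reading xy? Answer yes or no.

no

State sequence: A -b-> C -b-> B -b-> B -b-> B -a-> A

After x (step 3): B. After xy (step 5): A.
They differ (B ≠ A), so y is not a cycle from the state after x; this split is not the one the pumping-lemma construction produces, and pumping y need not keep the string in L(N).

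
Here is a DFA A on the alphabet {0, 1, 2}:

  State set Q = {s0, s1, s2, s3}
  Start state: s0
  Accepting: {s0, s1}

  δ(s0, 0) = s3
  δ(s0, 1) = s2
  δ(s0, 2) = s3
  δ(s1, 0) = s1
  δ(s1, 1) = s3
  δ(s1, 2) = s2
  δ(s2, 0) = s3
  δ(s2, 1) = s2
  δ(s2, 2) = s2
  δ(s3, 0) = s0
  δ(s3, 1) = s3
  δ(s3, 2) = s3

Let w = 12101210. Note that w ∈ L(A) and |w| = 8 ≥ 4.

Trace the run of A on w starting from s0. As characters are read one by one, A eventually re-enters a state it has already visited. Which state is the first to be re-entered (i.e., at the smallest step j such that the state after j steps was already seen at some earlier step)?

State sequence: s0 -1-> s2 -2-> s2 -1-> s2 -0-> s3 -1-> s3 -2-> s3 -1-> s3 -0-> s0
First repeat at step 2: s2 was already visited.

The earliest repeat is at step j = 2: A is in s2, which it already visited at step i = 1.
Since A has 4 states, any run of length ≥ 4 visits 4+1 states, so by pigeonhole some state repeats within the first 4 steps — that repeat gives the pumpable loop.

s2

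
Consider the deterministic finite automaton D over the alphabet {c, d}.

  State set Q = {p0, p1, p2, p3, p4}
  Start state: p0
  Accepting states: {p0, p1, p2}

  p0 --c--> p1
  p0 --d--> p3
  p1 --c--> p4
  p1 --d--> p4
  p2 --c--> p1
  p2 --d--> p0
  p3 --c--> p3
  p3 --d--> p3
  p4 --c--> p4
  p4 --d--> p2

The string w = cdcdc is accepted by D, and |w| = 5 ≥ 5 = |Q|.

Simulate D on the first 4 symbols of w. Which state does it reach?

p2

State sequence: p0 -c-> p1 -d-> p4 -c-> p4 -d-> p2

After reading 4 characters, D is in state p2.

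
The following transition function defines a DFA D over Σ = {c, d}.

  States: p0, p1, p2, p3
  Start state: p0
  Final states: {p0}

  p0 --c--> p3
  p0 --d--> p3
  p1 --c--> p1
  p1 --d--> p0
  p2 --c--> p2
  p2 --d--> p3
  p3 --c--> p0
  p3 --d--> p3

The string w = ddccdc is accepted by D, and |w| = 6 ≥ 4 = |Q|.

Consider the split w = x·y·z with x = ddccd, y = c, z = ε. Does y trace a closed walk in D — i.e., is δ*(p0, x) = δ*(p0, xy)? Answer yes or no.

State sequence: p0 -d-> p3 -d-> p3 -c-> p0 -c-> p3 -d-> p3 -c-> p0

After x (step 5): p3. After xy (step 6): p0.
They differ (p3 ≠ p0), so y is not a cycle from the state after x; this split is not the one the pumping-lemma construction produces, and pumping y need not keep the string in L(D).

no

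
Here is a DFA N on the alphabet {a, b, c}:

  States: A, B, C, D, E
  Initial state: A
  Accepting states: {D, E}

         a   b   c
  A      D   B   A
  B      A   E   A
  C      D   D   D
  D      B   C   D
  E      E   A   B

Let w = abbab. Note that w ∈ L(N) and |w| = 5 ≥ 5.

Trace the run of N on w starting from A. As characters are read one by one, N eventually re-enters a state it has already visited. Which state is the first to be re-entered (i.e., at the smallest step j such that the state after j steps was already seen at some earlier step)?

State sequence: A -a-> D -b-> C -b-> D -a-> B -b-> E
First repeat at step 3: D was already visited.

The earliest repeat is at step j = 3: N is in D, which it already visited at step i = 1.
Pumping length from the standard proof: p = 5 (the number of states). The repeated state found above gives |xy| = j ≤ 5 and |y| = j − i ≥ 1.

D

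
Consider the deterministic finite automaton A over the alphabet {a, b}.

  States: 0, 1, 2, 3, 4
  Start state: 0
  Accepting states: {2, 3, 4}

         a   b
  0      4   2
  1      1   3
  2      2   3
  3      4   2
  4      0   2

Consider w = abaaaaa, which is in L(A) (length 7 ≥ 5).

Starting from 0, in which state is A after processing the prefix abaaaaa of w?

2

Run of A on the first 7 characters of w = a b a a a a a:
  step 0: 0  (start)
  step 1: 4  (read a: 0→4)
  step 2: 2  (read b: 4→2)
  step 3: 2  (read a: 2→2)
  step 4: 2  (read a: 2→2)
  step 5: 2  (read a: 2→2)
  step 6: 2  (read a: 2→2)
  step 7: 2  (read a: 2→2)

After reading 7 characters, A is in state 2.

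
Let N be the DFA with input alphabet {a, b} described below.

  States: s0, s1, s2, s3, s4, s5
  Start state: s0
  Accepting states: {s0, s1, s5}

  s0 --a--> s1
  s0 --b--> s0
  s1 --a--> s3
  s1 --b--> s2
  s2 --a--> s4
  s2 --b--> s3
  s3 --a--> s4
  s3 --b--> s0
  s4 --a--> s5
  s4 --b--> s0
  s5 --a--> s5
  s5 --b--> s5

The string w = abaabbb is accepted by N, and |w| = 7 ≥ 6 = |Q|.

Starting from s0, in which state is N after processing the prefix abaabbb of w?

s5

Run of N on the first 7 characters of w = a b a a b b b:
  step 0: s0  (start)
  step 1: s1  (read a: s0→s1)
  step 2: s2  (read b: s1→s2)
  step 3: s4  (read a: s2→s4)
  step 4: s5  (read a: s4→s5)
  step 5: s5  (read b: s5→s5)
  step 6: s5  (read b: s5→s5)
  step 7: s5  (read b: s5→s5)

After reading 7 characters, N is in state s5.
(This kind of state-tracing is the core of the pumping-lemma construction: with 6 states, pigeonhole forces a repeat within the first 6 steps.)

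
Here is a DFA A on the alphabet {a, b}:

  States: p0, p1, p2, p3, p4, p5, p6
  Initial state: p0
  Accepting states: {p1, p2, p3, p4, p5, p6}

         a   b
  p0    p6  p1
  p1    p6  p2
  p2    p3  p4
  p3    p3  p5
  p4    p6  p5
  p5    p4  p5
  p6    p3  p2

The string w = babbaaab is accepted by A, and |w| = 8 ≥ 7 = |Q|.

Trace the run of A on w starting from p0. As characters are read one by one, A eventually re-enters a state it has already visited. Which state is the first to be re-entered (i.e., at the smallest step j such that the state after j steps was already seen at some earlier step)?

Run of A on w = b a b b a a a b:
  step 0: p0  (start)
  step 1: p1  (read b: p0→p1)
  step 2: p6  (read a: p1→p6)
  step 3: p2  (read b: p6→p2)
  step 4: p4  (read b: p2→p4)
  step 5: p6  (read a: p4→p6)   ← first repeat (p6 seen earlier)
  step 6: p3  (read a: p6→p3)
  step 7: p3  (read a: p3→p3)
  step 8: p5  (read b: p3→p5)

The earliest repeat is at step j = 5: A is in p6, which it already visited at step i = 2.

p6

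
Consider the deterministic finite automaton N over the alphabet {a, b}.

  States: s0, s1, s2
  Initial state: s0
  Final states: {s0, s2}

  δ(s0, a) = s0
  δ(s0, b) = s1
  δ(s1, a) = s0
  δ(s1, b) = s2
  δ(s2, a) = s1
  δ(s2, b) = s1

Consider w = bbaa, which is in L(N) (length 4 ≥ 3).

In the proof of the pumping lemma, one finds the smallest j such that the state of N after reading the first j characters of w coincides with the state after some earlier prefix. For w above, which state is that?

Run of N on w = b b a a:
  step 0: s0  (start)
  step 1: s1  (read b: s0→s1)
  step 2: s2  (read b: s1→s2)
  step 3: s1  (read a: s2→s1)   ← first repeat (s1 seen earlier)
  step 4: s0  (read a: s1→s0)

The earliest repeat is at step j = 3: N is in s1, which it already visited at step i = 1.
With |Q| = 3, pigeonhole forces a state repeat no later than step 3; the substring read between the first and second visits to that state can be pumped.

s1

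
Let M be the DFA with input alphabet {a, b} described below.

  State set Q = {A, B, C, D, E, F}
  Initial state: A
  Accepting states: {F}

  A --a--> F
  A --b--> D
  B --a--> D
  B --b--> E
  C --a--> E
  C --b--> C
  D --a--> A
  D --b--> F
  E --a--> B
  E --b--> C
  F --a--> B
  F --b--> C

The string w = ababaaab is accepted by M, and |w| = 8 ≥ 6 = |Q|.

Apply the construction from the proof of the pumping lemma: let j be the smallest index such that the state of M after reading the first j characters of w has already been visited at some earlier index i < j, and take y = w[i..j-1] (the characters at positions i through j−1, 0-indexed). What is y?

ab

Run of M on w = a b a b a a a b:
  step 0: A  (start)
  step 1: F  (read a: A→F)
  step 2: C  (read b: F→C)
  step 3: E  (read a: C→E)
  step 4: C  (read b: E→C)   ← first repeat (C seen earlier)
  step 5: E  (read a: C→E)
  step 6: B  (read a: E→B)
  step 7: D  (read a: B→D)
  step 8: F  (read b: D→F)

So i = 2, j = 4, giving x = w[0:2] = ab, y = w[2:4] = ab, z = w[4:8] = aaab.
Check: |xy| = 4 ≤ 6 and |y| = 2 ≥ 1. Reading y takes M from C back to C, so every xyⁱz is accepted.
Pumping length from the standard proof: p = 6 (the number of states). The repeated state found above gives |xy| = j ≤ 6 and |y| = j − i ≥ 1.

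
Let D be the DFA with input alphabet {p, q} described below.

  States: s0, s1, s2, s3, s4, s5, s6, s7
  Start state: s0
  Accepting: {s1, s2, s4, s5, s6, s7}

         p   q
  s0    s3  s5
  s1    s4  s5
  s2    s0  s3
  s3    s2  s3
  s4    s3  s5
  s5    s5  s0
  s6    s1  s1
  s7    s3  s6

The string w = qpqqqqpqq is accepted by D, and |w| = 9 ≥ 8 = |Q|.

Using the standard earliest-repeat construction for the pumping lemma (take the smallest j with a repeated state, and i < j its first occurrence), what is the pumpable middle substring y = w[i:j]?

p

Run of D on w = q p q q q q p q q:
  step 0: s0  (start)
  step 1: s5  (read q: s0→s5)
  step 2: s5  (read p: s5→s5)   ← first repeat (s5 seen earlier)
  step 3: s0  (read q: s5→s0)
  step 4: s5  (read q: s0→s5)
  step 5: s0  (read q: s5→s0)
  step 6: s5  (read q: s0→s5)
  step 7: s5  (read p: s5→s5)
  step 8: s0  (read q: s5→s0)
  step 9: s5  (read q: s0→s5)

So i = 1, j = 2, giving x = w[0:1] = q, y = w[1:2] = p, z = w[2:9] = qqqqpqq.
Check: |xy| = 2 ≤ 8 and |y| = 1 ≥ 1. Reading y takes D from s5 back to s5, so every xyⁱz is accepted.
Pumping length from the standard proof: p = 8 (the number of states). The repeated state found above gives |xy| = j ≤ 8 and |y| = j − i ≥ 1.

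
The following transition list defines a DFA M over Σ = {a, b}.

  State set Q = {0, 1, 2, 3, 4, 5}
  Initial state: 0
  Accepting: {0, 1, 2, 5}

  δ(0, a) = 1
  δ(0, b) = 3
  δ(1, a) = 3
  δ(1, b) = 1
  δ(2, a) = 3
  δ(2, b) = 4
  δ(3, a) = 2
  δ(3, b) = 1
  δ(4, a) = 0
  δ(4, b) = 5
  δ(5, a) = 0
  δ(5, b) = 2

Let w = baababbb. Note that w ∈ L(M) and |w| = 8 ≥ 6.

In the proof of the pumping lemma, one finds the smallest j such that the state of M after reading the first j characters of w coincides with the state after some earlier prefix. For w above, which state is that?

Run of M on w = b a a b a b b b:
  step 0: 0  (start)
  step 1: 3  (read b: 0→3)
  step 2: 2  (read a: 3→2)
  step 3: 3  (read a: 2→3)   ← first repeat (3 seen earlier)
  step 4: 1  (read b: 3→1)
  step 5: 3  (read a: 1→3)
  step 6: 1  (read b: 3→1)
  step 7: 1  (read b: 1→1)
  step 8: 1  (read b: 1→1)

The earliest repeat is at step j = 3: M is in 3, which it already visited at step i = 1.
With |Q| = 6, pigeonhole forces a state repeat no later than step 6; the substring read between the first and second visits to that state can be pumped.

3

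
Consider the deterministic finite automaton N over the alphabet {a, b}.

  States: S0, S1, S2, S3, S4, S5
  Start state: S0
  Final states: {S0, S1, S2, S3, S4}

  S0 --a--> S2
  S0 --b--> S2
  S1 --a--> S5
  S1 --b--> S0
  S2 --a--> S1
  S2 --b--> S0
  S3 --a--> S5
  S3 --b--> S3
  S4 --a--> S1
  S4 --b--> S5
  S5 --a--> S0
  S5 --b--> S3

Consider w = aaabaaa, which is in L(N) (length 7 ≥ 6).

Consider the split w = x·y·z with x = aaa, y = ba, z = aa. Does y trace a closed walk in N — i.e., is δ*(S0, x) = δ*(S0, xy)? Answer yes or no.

yes

State sequence: S0 -a-> S2 -a-> S1 -a-> S5 -b-> S3 -a-> S5

After x (step 3): S5. After xy (step 5): S5.
They match, so y = ba drives N around a cycle from S5 back to itself; pumping y any number of times keeps N in S5 before reading z, and xyⁱz ∈ L(N) for every i ≥ 0.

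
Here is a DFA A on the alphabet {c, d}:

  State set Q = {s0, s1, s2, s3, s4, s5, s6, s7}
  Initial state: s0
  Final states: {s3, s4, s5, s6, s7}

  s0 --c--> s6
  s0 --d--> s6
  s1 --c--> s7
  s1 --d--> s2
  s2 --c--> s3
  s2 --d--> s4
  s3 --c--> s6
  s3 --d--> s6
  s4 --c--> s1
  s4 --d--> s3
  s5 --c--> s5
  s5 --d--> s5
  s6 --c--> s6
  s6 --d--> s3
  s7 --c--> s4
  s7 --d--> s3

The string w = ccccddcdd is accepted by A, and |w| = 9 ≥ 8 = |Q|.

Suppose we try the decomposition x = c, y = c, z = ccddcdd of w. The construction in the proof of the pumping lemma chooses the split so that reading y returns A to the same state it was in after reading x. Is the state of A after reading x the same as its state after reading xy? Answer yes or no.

yes

State sequence: s0 -c-> s6 -c-> s6

After x (step 1): s6. After xy (step 2): s6.
They match, so y = c drives A around a cycle from s6 back to itself; pumping y any number of times keeps A in s6 before reading z, and xyⁱz ∈ L(A) for every i ≥ 0.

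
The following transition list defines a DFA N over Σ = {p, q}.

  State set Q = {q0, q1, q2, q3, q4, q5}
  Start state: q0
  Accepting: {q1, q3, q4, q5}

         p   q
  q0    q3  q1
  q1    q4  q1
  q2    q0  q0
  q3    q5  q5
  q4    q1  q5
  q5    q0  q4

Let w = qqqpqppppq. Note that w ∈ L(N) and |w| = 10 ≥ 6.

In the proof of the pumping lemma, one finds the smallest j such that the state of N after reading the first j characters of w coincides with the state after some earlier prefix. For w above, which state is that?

q1

State sequence: q0 -q-> q1 -q-> q1 -q-> q1 -p-> q4 -q-> q5 -p-> q0 -p-> q3 -p-> q5 -p-> q0 -q-> q1
First repeat at step 2: q1 was already visited.

The earliest repeat is at step j = 2: N is in q1, which it already visited at step i = 1.
With |Q| = 6, pigeonhole forces a state repeat no later than step 6; the substring read between the first and second visits to that state can be pumped.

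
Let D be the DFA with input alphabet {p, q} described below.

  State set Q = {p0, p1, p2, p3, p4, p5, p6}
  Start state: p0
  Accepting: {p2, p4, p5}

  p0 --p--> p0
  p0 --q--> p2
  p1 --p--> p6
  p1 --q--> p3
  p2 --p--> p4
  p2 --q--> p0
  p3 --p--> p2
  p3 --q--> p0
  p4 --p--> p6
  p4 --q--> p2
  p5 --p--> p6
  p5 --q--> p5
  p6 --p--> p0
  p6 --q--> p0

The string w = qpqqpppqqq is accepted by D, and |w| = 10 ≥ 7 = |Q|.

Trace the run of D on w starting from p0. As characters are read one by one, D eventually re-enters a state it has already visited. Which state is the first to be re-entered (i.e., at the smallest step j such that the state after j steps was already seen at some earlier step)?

Run of D on w = q p q q p p p q q q:
  step 0: p0  (start)
  step 1: p2  (read q: p0→p2)
  step 2: p4  (read p: p2→p4)
  step 3: p2  (read q: p4→p2)   ← first repeat (p2 seen earlier)
  step 4: p0  (read q: p2→p0)
  step 5: p0  (read p: p0→p0)
  step 6: p0  (read p: p0→p0)
  step 7: p0  (read p: p0→p0)
  step 8: p2  (read q: p0→p2)
  step 9: p0  (read q: p2→p0)
  step 10: p2  (read q: p0→p2)

The earliest repeat is at step j = 3: D is in p2, which it already visited at step i = 1.
Since D has 7 states, any run of length ≥ 7 visits 7+1 states, so by pigeonhole some state repeats within the first 7 steps — that repeat gives the pumpable loop.

p2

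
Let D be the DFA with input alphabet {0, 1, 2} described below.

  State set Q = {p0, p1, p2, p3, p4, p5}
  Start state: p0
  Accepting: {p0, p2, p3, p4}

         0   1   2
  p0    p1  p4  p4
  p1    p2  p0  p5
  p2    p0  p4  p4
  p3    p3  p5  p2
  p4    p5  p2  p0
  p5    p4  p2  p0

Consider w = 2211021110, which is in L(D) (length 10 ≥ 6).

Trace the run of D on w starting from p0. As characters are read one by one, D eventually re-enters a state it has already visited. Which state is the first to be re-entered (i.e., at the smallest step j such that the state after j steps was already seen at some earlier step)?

p0

State sequence: p0 -2-> p4 -2-> p0 -1-> p4 -1-> p2 -0-> p0 -2-> p4 -1-> p2 -1-> p4 -1-> p2 -0-> p0
First repeat at step 2: p0 was already visited.

The earliest repeat is at step j = 2: D is in p0, which it already visited at step i = 0.
With |Q| = 6, pigeonhole forces a state repeat no later than step 6; the substring read between the first and second visits to that state can be pumped.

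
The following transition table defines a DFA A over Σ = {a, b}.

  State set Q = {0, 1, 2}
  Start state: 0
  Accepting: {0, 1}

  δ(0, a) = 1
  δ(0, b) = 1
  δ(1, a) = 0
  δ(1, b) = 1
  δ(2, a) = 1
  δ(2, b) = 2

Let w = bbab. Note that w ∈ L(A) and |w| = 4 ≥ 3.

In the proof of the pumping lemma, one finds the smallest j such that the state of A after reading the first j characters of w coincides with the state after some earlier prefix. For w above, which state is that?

1

State sequence: 0 -b-> 1 -b-> 1 -a-> 0 -b-> 1
First repeat at step 2: 1 was already visited.

The earliest repeat is at step j = 2: A is in 1, which it already visited at step i = 1.
Since A has 3 states, any run of length ≥ 3 visits 3+1 states, so by pigeonhole some state repeats within the first 3 steps — that repeat gives the pumpable loop.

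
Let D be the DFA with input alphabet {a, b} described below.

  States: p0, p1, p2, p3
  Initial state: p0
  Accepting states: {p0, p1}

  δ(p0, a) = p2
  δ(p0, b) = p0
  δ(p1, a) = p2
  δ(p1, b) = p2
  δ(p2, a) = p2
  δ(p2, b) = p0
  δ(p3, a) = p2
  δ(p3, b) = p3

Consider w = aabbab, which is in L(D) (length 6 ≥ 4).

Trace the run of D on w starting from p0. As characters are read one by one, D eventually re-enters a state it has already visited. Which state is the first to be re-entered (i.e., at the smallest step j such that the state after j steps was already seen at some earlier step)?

p2

State sequence: p0 -a-> p2 -a-> p2 -b-> p0 -b-> p0 -a-> p2 -b-> p0
First repeat at step 2: p2 was already visited.

The earliest repeat is at step j = 2: D is in p2, which it already visited at step i = 1.
The DFA has 4 states, so the proof of the pumping lemma guarantees a repeated state among the first 4+1 visited; the segment between the two visits is the pumpable y.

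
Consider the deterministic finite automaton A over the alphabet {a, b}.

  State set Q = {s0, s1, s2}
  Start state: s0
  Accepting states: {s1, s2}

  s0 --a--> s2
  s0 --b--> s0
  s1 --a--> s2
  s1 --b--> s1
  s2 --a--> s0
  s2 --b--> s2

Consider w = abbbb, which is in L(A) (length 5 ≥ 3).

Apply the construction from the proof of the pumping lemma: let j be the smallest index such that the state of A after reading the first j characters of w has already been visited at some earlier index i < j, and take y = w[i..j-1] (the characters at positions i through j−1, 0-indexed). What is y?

b

Run of A on w = a b b b b:
  step 0: s0  (start)
  step 1: s2  (read a: s0→s2)
  step 2: s2  (read b: s2→s2)   ← first repeat (s2 seen earlier)
  step 3: s2  (read b: s2→s2)
  step 4: s2  (read b: s2→s2)
  step 5: s2  (read b: s2→s2)

So i = 1, j = 2, giving x = w[0:1] = a, y = w[1:2] = b, z = w[2:5] = bbb.
Check: |xy| = 2 ≤ 3 and |y| = 1 ≥ 1. Reading y takes A from s2 back to s2, so every xyⁱz is accepted.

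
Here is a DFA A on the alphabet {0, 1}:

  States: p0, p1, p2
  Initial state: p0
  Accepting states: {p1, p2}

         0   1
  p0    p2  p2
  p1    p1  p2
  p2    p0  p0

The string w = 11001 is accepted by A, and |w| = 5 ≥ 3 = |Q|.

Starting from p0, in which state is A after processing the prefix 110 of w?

Run of A on the first 3 characters of w = 1 1 0:
  step 0: p0  (start)
  step 1: p2  (read 1: p0→p2)
  step 2: p0  (read 1: p2→p0)
  step 3: p2  (read 0: p0→p2)

After reading 3 characters, A is in state p2.

p2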